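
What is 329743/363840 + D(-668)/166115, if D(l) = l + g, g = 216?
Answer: 10922160553/12087856320 ≈ 0.90356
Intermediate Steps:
D(l) = 216 + l (D(l) = l + 216 = 216 + l)
329743/363840 + D(-668)/166115 = 329743/363840 + (216 - 668)/166115 = 329743*(1/363840) - 452*1/166115 = 329743/363840 - 452/166115 = 10922160553/12087856320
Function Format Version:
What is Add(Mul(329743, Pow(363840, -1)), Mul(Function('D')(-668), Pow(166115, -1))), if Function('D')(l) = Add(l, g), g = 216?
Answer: Rational(10922160553, 12087856320) ≈ 0.90356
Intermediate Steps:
Function('D')(l) = Add(216, l) (Function('D')(l) = Add(l, 216) = Add(216, l))
Add(Mul(329743, Pow(363840, -1)), Mul(Function('D')(-668), Pow(166115, -1))) = Add(Mul(329743, Pow(363840, -1)), Mul(Add(216, -668), Pow(166115, -1))) = Add(Mul(329743, Rational(1, 363840)), Mul(-452, Rational(1, 166115))) = Add(Rational(329743, 363840), Rational(-452, 166115)) = Rational(10922160553, 12087856320)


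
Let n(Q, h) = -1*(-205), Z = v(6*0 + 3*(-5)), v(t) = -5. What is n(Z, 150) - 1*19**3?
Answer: -6654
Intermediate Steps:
Z = -5
n(Q, h) = 205
n(Z, 150) - 1*19**3 = 205 - 1*19**3 = 205 - 1*6859 = 205 - 6859 = -6654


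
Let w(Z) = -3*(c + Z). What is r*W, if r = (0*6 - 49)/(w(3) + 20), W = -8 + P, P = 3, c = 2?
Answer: 49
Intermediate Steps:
w(Z) = -6 - 3*Z (w(Z) = -3*(2 + Z) = -6 - 3*Z)
W = -5 (W = -8 + 3 = -5)
r = -49/5 (r = (0*6 - 49)/((-6 - 3*3) + 20) = (0 - 49)/((-6 - 9) + 20) = -49/(-15 + 20) = -49/5 ≈ -9.8000)
r*W = -49/5*(-5) = 49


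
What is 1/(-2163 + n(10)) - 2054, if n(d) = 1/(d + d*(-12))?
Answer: -488710384/237931 ≈ -2054.0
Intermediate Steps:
n(d) = -1/(11*d) (n(d) = 1/(d - 12*d) = 1/(-11*d) = -1/(11*d))
1/(-2163 + n(10)) - 2054 = 1/(-2163 - 1/11/10) - 2054 = 1/(-2163 - 1/11*1/10) - 2054 = 1/(-2163 - 1/110) - 2054 = 1/(-237931/110) - 2054 = -110/237931 - 2054 = -488710384/237931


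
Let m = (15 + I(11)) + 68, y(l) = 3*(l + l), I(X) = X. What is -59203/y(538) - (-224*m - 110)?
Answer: 68264645/3228 ≈ 21148.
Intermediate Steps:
y(l) = 6*l (y(l) = 3*(2*l) = 6*l)
m = 94 (m = (15 + 11) + 68 = 26 + 68 = 94)
-59203/y(538) - (-224*m - 110) = -59203/(6*538) - (-224*94 - 110) = -59203/3228 - (-21056 - 110) = -59203*1/3228 - 1*(-21166) = -59203/3228 + 21166 = 68264645/3228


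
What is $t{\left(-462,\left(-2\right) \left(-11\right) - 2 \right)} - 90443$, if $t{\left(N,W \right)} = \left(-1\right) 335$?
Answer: $-90778$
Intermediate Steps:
$t{\left(N,W \right)} = -335$
$t{\left(-462,\left(-2\right) \left(-11\right) - 2 \right)} - 90443 = -335 - 90443 = -90778$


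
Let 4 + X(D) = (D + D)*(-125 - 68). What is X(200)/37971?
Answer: -77204/37971 ≈ -2.0332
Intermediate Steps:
X(D) = -4 - 386*D (X(D) = -4 + (D + D)*(-125 - 68) = -4 + (2*D)*(-193) = -4 - 386*D)
X(200)/37971 = (-4 - 386*200)/37971 = (-4 - 77200)*(1/37971) = -77204*1/37971 = -77204/37971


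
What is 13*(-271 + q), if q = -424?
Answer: -9035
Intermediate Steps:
13*(-271 + q) = 13*(-271 - 424) = 13*(-695) = -9035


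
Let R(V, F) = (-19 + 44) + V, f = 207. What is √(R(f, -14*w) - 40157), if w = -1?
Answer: 5*I*√1597 ≈ 199.81*I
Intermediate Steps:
R(V, F) = 25 + V
√(R(f, -14*w) - 40157) = √((25 + 207) - 40157) = √(232 - 40157) = √(-39925) = 5*I*√1597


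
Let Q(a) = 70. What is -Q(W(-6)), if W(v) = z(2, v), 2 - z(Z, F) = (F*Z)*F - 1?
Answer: -70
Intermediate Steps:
z(Z, F) = 3 - Z*F² (z(Z, F) = 2 - ((F*Z)*F - 1) = 2 - (Z*F² - 1) = 2 - (-1 + Z*F²) = 2 + (1 - Z*F²) = 3 - Z*F²)
W(v) = 3 - 2*v² (W(v) = 3 - 1*2*v² = 3 - 2*v²)
-Q(W(-6)) = -1*70 = -70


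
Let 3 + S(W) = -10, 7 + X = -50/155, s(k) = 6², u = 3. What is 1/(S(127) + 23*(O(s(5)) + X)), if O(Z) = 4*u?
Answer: 31/2932 ≈ 0.010573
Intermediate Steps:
s(k) = 36
X = -227/31 (X = -7 - 50/155 = -7 - 50*1/155 = -7 - 10/31 = -227/31 ≈ -7.3226)
O(Z) = 12 (O(Z) = 4*3 = 12)
S(W) = -13 (S(W) = -3 - 10 = -13)
1/(S(127) + 23*(O(s(5)) + X)) = 1/(-13 + 23*(12 - 227/31)) = 1/(-13 + 23*(145/31)) = 1/(-13 + 3335/31) = 1/(2932/31) = 31/2932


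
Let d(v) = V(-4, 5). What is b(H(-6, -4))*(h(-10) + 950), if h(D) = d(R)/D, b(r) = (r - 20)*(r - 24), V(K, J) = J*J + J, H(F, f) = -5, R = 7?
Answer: 686575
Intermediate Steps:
V(K, J) = J + J**2 (V(K, J) = J**2 + J = J + J**2)
b(r) = (-24 + r)*(-20 + r) (b(r) = (-20 + r)*(-24 + r) = (-24 + r)*(-20 + r))
d(v) = 30 (d(v) = 5*(1 + 5) = 5*6 = 30)
h(D) = 30/D
b(H(-6, -4))*(h(-10) + 950) = (480 + (-5)**2 - 44*(-5))*(30/(-10) + 950) = (480 + 25 + 220)*(30*(-1/10) + 950) = 725*(-3 + 950) = 725*947 = 686575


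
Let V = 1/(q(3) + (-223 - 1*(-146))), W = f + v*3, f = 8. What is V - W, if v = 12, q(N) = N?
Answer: -3257/74 ≈ -44.013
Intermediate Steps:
W = 44 (W = 8 + 12*3 = 8 + 36 = 44)
V = -1/74 (V = 1/(3 + (-223 - 1*(-146))) = 1/(3 + (-223 + 146)) = 1/(3 - 77) = 1/(-74) = -1/74 ≈ -0.013514)
V - W = -1/74 - 1*44 = -1/74 - 44 = -3257/74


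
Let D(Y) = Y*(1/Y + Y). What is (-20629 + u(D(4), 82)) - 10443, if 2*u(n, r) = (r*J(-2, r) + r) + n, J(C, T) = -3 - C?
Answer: -62127/2 ≈ -31064.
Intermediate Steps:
D(Y) = Y*(Y + 1/Y)
u(n, r) = n/2 (u(n, r) = ((r*(-3 - 1*(-2)) + r) + n)/2 = ((r*(-3 + 2) + r) + n)/2 = ((r*(-1) + r) + n)/2 = ((-r + r) + n)/2 = (0 + n)/2 = n/2)
(-20629 + u(D(4), 82)) - 10443 = (-20629 + (1 + 4**2)/2) - 10443 = (-20629 + (1 + 16)/2) - 10443 = (-20629 + (1/2)*17) - 10443 = (-20629 + 17/2) - 10443 = -41241/2 - 10443 = -62127/2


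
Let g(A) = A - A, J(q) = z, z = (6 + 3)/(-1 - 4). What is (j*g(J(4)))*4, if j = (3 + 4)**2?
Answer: 0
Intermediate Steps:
j = 49 (j = 7**2 = 49)
z = -9/5 (z = 9/(-5) = 9*(-1/5) = -9/5 ≈ -1.8000)
J(q) = -9/5
g(A) = 0
(j*g(J(4)))*4 = (49*0)*4 = 0*4 = 0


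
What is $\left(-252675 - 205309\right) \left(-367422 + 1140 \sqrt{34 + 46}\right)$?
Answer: $168273397248 - 2088407040 \sqrt{5} \approx 1.636 \cdot 10^{11}$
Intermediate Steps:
$\left(-252675 - 205309\right) \left(-367422 + 1140 \sqrt{34 + 46}\right) = - 457984 \left(-367422 + 1140 \sqrt{80}\right) = - 457984 \left(-367422 + 1140 \cdot 4 \sqrt{5}\right) = - 457984 \left(-367422 + 4560 \sqrt{5}\right) = 168273397248 - 2088407040 \sqrt{5}$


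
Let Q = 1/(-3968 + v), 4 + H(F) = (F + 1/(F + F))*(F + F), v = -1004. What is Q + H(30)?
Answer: 8934683/4972 ≈ 1797.0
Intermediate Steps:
H(F) = -4 + 2*F*(F + 1/(2*F)) (H(F) = -4 + (F + 1/(F + F))*(F + F) = -4 + (F + 1/(2*F))*(2*F) = -4 + 2*F*(F + 1/(2*F)))
Q = -1/4972 (Q = 1/(-3968 - 1004) = 1/(-4972) = -1/4972 ≈ -0.00020113)
Q + H(30) = -1/4972 + (-3 + 2*30²) = -1/4972 + (-3 + 2*900) = -1/4972 + (-3 + 1800) = -1/4972 + 1797 = 8934683/4972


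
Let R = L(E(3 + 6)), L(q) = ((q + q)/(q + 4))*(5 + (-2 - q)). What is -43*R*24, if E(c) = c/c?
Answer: -4128/5 ≈ -825.60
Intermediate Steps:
E(c) = 1
L(q) = 2*q*(3 - q)/(4 + q) (L(q) = ((2*q)/(4 + q))*(3 - q) = (2*q/(4 + q))*(3 - q) = 2*q*(3 - q)/(4 + q))
R = ⅘ (R = 2*1*(3 - 1*1)/(4 + 1) = 2*1*(3 - 1)/5 = 2*1*(⅕)*2 = ⅘ ≈ 0.80000)
-43*R*24 = -43*⅘*24 = -172/5*24 = -4128/5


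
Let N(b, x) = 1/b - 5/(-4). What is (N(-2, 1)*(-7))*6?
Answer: -63/2 ≈ -31.500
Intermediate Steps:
N(b, x) = 5/4 + 1/b (N(b, x) = 1/b - 5*(-¼) = 1/b + 5/4 = 5/4 + 1/b)
(N(-2, 1)*(-7))*6 = ((5/4 + 1/(-2))*(-7))*6 = ((5/4 - ½)*(-7))*6 = ((¾)*(-7))*6 = -21/4*6 = -63/2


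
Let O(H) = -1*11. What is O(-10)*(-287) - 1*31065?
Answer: -27908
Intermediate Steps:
O(H) = -11
O(-10)*(-287) - 1*31065 = -11*(-287) - 1*31065 = 3157 - 31065 = -27908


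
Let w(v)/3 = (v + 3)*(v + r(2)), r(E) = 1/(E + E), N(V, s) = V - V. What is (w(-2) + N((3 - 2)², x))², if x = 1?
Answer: 441/16 ≈ 27.563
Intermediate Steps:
N(V, s) = 0
r(E) = 1/(2*E)
w(v) = 3*(3 + v)*(¼ + v) (w(v) = 3*((v + 3)*(v + (½)/2)) = 3*((3 + v)*(v + (½)*(½))) = 3*((3 + v)*(v + ¼)) = 3*((3 + v)*(¼ + v)) = 3*(3 + v)*(¼ + v))
(w(-2) + N((3 - 2)², x))² = ((9/4 + 3*(-2)² + (39/4)*(-2)) + 0)² = ((9/4 + 3*4 - 39/2) + 0)² = ((9/4 + 12 - 39/2) + 0)² = (-21/4 + 0)² = (-21/4)² = 441/16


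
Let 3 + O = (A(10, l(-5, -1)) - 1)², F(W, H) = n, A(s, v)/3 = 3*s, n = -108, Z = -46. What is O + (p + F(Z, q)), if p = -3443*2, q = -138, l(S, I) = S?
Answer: 924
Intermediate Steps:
p = -6886
A(s, v) = 9*s (A(s, v) = 3*(3*s) = 9*s)
F(W, H) = -108
O = 7918 (O = -3 + (9*10 - 1)² = -3 + (90 - 1)² = -3 + 89² = -3 + 7921 = 7918)
O + (p + F(Z, q)) = 7918 + (-6886 - 108) = 7918 - 6994 = 924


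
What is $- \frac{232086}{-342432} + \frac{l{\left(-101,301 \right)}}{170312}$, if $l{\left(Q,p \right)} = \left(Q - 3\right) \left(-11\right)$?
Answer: $\frac{831641105}{1215005808} \approx 0.68447$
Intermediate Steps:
$l{\left(Q,p \right)} = 33 - 11 Q$ ($l{\left(Q,p \right)} = \left(-3 + Q\right) \left(-11\right) = 33 - 11 Q$)
$- \frac{232086}{-342432} + \frac{l{\left(-101,301 \right)}}{170312} = - \frac{232086}{-342432} + \frac{33 - -1111}{170312} = \left(-232086\right) \left(- \frac{1}{342432}\right) + \left(33 + 1111\right) \frac{1}{170312} = \frac{38681}{57072} + 1144 \cdot \frac{1}{170312} = \frac{38681}{57072} + \frac{143}{21289} = \frac{831641105}{1215005808}$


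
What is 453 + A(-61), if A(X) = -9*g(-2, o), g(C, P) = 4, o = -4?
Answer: 417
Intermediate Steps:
A(X) = -36 (A(X) = -9*4 = -36)
453 + A(-61) = 453 - 36 = 417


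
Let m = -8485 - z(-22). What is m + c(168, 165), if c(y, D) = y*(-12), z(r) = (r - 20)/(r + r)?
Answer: -231043/22 ≈ -10502.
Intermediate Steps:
z(r) = (-20 + r)/(2*r) (z(r) = (-20 + r)/((2*r)) = (-20 + r)*(1/(2*r)) = (-20 + r)/(2*r))
m = -186691/22 (m = -8485 - (-20 - 22)/(2*(-22)) = -8485 - (-1)*(-42)/(2*22) = -8485 - 1*21/22 = -8485 - 21/22 = -186691/22 ≈ -8486.0)
c(y, D) = -12*y
m + c(168, 165) = -186691/22 - 12*168 = -186691/22 - 2016 = -231043/22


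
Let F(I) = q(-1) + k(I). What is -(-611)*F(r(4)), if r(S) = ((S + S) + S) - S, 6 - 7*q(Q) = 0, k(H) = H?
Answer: 37882/7 ≈ 5411.7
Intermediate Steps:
q(Q) = 6/7 (q(Q) = 6/7 - 1/7*0 = 6/7 + 0 = 6/7)
r(S) = 2*S (r(S) = (2*S + S) - S = 3*S - S = 2*S)
F(I) = 6/7 + I
-(-611)*F(r(4)) = -(-611)*(6/7 + 2*4) = -(-611)*(6/7 + 8) = -(-611)*62/7 = -611*(-62/7) = 37882/7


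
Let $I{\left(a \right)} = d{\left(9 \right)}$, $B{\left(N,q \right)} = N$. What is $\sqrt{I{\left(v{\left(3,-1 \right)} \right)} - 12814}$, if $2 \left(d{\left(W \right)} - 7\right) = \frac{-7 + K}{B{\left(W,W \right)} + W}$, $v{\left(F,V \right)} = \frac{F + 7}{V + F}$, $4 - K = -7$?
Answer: $\frac{i \sqrt{115262}}{3} \approx 113.17 i$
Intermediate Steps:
$K = 11$ ($K = 4 - -7 = 4 + 7 = 11$)
$v{\left(F,V \right)} = \frac{7 + F}{F + V}$
$d{\left(W \right)} = 7 + \frac{1}{W}$ ($d{\left(W \right)} = 7 + \frac{\left(-7 + 11\right) \frac{1}{W + W}}{2} = 7 + \frac{4 \frac{1}{2 W}}{2} = 7 + \frac{2 \frac{1}{W}}{2} = 7 + \frac{1}{W}$)
$I{\left(a \right)} = \frac{64}{9}$ ($I{\left(a \right)} = 7 + \frac{1}{9} = \frac{64}{9}$)
$\sqrt{I{\left(v{\left(3,-1 \right)} \right)} - 12814} = \sqrt{\frac{64}{9} - 12814} = \sqrt{- \frac{115262}{9}} = \frac{i \sqrt{115262}}{3}$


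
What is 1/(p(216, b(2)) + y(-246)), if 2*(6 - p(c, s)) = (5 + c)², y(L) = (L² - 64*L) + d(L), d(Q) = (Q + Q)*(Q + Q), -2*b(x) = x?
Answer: 2/587819 ≈ 3.4024e-6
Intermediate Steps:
b(x) = -x/2
d(Q) = 4*Q² (d(Q) = (2*Q)*(2*Q) = 4*Q²)
y(L) = -64*L + 5*L² (y(L) = (L² - 64*L) + 4*L² = -64*L + 5*L²)
p(c, s) = 6 - (5 + c)²/2
1/(p(216, b(2)) + y(-246)) = 1/((6 - (5 + 216)²/2) - 246*(-64 + 5*(-246))) = 1/((6 - ½*221²) - 246*(-64 - 1230)) = 1/((6 - ½*48841) - 246*(-1294)) = 1/((6 - 48841/2) + 318324) = 1/(-48829/2 + 318324) = 1/(587819/2) = 2/587819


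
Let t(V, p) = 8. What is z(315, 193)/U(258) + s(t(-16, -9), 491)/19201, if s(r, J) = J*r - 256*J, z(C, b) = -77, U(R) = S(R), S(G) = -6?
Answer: 747869/115206 ≈ 6.4916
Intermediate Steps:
U(R) = -6
s(r, J) = -256*J + J*r
z(315, 193)/U(258) + s(t(-16, -9), 491)/19201 = -77/(-6) + (491*(-256 + 8))/19201 = -77*(-⅙) + (491*(-248))*(1/19201) = 77/6 - 121768*1/19201 = 77/6 - 121768/19201 = 747869/115206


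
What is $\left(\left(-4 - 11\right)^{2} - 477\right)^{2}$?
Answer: $63504$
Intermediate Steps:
$\left(\left(-4 - 11\right)^{2} - 477\right)^{2} = \left(\left(-15\right)^{2} - 477\right)^{2} = \left(225 - 477\right)^{2} = \left(-252\right)^{2} = 63504$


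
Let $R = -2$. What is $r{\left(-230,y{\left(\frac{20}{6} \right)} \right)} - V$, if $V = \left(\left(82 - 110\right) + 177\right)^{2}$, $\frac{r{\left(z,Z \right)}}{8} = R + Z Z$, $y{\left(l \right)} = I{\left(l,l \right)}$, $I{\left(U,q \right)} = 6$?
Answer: $-21929$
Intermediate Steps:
$y{\left(l \right)} = 6$
$r{\left(z,Z \right)} = -16 + 8 Z^{2}$ ($r{\left(z,Z \right)} = 8 \left(-2 + Z Z\right) = 8 \left(-2 + Z^{2}\right) = -16 + 8 Z^{2}$)
$V = 22201$ ($V = \left(-28 + 177\right)^{2} = 149^{2} = 22201$)
$r{\left(-230,y{\left(\frac{20}{6} \right)} \right)} - V = \left(-16 + 8 \cdot 6^{2}\right) - 22201 = \left(-16 + 8 \cdot 36\right) - 22201 = \left(-16 + 288\right) - 22201 = 272 - 22201 = -21929$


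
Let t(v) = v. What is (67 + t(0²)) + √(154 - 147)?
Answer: 67 + √7 ≈ 69.646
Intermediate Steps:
(67 + t(0²)) + √(154 - 147) = (67 + 0²) + √(154 - 147) = (67 + 0) + √7 = 67 + √7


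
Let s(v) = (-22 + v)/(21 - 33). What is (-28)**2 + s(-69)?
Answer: 9499/12 ≈ 791.58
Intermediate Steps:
s(v) = 11/6 - v/12 (s(v) = (-22 + v)/(-12) = (-22 + v)*(-1/12) = 11/6 - v/12)
(-28)**2 + s(-69) = (-28)**2 + (11/6 - 1/12*(-69)) = 784 + (11/6 + 23/4) = 784 + 91/12 = 9499/12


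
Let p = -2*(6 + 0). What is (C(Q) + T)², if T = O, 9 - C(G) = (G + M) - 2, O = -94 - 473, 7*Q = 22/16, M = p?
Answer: 928725625/3136 ≈ 2.9615e+5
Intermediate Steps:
p = -12 (p = -2*6 = -12)
M = -12
Q = 11/56 (Q = (22/16)/7 = (22*(1/16))/7 = (⅐)*(11/8) = 11/56 ≈ 0.19643)
O = -567
C(G) = 23 - G (C(G) = 9 - ((G - 12) - 2) = 9 - ((-12 + G) - 2) = 9 - (-14 + G) = 9 + (14 - G) = 23 - G)
T = -567
(C(Q) + T)² = ((23 - 1*11/56) - 567)² = ((23 - 11/56) - 567)² = (1277/56 - 567)² = (-30475/56)² = 928725625/3136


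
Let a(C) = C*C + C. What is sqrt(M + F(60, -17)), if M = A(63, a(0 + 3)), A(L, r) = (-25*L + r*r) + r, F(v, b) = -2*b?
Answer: I*sqrt(1385) ≈ 37.216*I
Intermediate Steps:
a(C) = C + C**2 (a(C) = C**2 + C = C + C**2)
A(L, r) = r + r**2 - 25*L (A(L, r) = (-25*L + r**2) + r = (r**2 - 25*L) + r = r + r**2 - 25*L)
M = -1419 (M = (0 + 3)*(1 + (0 + 3)) + ((0 + 3)*(1 + (0 + 3)))**2 - 25*63 = 3*(1 + 3) + (3*(1 + 3))**2 - 1575 = 3*4 + (3*4)**2 - 1575 = 12 + 12**2 - 1575 = 12 + 144 - 1575 = -1419)
sqrt(M + F(60, -17)) = sqrt(-1419 - 2*(-17)) = sqrt(-1419 + 34) = sqrt(-1385) = I*sqrt(1385)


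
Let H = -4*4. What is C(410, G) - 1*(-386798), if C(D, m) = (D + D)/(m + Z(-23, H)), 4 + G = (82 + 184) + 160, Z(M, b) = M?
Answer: 154333222/399 ≈ 3.8680e+5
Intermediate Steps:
H = -16
G = 422 (G = -4 + ((82 + 184) + 160) = -4 + (266 + 160) = -4 + 426 = 422)
C(D, m) = 2*D/(-23 + m) (C(D, m) = (D + D)/(m - 23) = (2*D)/(-23 + m) = 2*D/(-23 + m))
C(410, G) - 1*(-386798) = 2*410/(-23 + 422) - 1*(-386798) = 2*410/399 + 386798 = 2*410*(1/399) + 386798 = 820/399 + 386798 = 154333222/399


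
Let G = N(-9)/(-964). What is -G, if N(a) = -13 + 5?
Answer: -2/241 ≈ -0.0082988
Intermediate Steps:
N(a) = -8
G = 2/241 (G = -8/(-964) = -8*(-1/964) = 2/241 ≈ 0.0082988)
-G = -1*2/241 = -2/241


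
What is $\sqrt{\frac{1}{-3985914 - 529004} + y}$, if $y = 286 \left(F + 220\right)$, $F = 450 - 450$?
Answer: $\frac{\sqrt{1282591767675359162}}{4514918} \approx 250.84$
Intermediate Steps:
$F = 0$ ($F = 450 - 450 = 0$)
$y = 62920$ ($y = 286 \left(0 + 220\right) = 286 \cdot 220 = 62920$)
$\sqrt{\frac{1}{-3985914 - 529004} + y} = \sqrt{\frac{1}{-3985914 - 529004} + 62920} = \sqrt{\frac{1}{-4514918} + 62920} = \sqrt{- \frac{1}{4514918} + 62920} = \sqrt{\frac{284078640559}{4514918}} = \frac{\sqrt{1282591767675359162}}{4514918}$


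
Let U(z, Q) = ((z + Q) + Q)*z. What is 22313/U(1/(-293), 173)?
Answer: -1915548737/101377 ≈ -18895.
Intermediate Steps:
U(z, Q) = z*(z + 2*Q) (U(z, Q) = ((Q + z) + Q)*z = (z + 2*Q)*z = z*(z + 2*Q))
22313/U(1/(-293), 173) = 22313/(((1/(-293) + 2*173)/(-293))) = 22313/((-(-1/293 + 346)/293)) = 22313/((-1/293*101377/293)) = 22313/(-101377/85849) = 22313*(-85849/101377) = -1915548737/101377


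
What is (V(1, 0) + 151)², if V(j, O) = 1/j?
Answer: 23104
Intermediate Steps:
(V(1, 0) + 151)² = (1/1 + 151)² = (1 + 151)² = 152² = 23104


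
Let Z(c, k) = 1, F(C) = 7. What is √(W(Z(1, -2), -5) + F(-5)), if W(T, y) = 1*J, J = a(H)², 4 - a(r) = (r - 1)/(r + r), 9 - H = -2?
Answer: 8*√37/11 ≈ 4.4238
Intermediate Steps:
H = 11 (H = 9 - 1*(-2) = 9 + 2 = 11)
a(r) = 4 - (-1 + r)/(2*r) (a(r) = 4 - (r - 1)/(r + r) = 4 - (-1 + r)/(2*r))
J = 1521/121 (J = ((½)*(1 + 7*11)/11)² = ((½)*(1/11)*(1 + 77))² = ((½)*(1/11)*78)² = (39/11)² = 1521/121 ≈ 12.570)
W(T, y) = 1521/121 (W(T, y) = 1*(1521/121) = 1521/121)
√(W(Z(1, -2), -5) + F(-5)) = √(1521/121 + 7) = √(2368/121) = 8*√37/11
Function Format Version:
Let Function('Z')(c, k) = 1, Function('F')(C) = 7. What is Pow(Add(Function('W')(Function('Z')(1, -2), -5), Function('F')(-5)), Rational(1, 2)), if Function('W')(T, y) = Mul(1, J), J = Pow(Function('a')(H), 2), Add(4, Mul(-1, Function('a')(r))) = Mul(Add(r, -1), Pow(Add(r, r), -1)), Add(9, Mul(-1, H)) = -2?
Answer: Mul(Rational(8, 11), Pow(37, Rational(1, 2))) ≈ 4.4238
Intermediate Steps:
H = 11 (H = Add(9, Mul(-1, -2)) = Add(9, 2) = 11)
Function('a')(r) = Add(4, Mul(Rational(-1, 2), Pow(r, -1), Add(-1, r))) (Function('a')(r) = Add(4, Mul(-1, Mul(Add(r, -1), Pow(Add(r, r), -1)))) = Add(4, Mul(-1, Mul(Add(-1, r), Pow(Mul(2, r), -1)))) = Add(4, Mul(-1, Mul(Add(-1, r), Mul(Rational(1, 2), Pow(r, -1))))) = Add(4, Mul(-1, Mul(Rational(1, 2), Pow(r, -1), Add(-1, r)))) = Add(4, Mul(Rational(-1, 2), Pow(r, -1), Add(-1, r))))
J = Rational(1521, 121) (J = Pow(Mul(Rational(1, 2), Pow(11, -1), Add(1, Mul(7, 11))), 2) = Pow(Mul(Rational(1, 2), Rational(1, 11), Add(1, 77)), 2) = Pow(Mul(Rational(1, 2), Rational(1, 11), 78), 2) = Pow(Rational(39, 11), 2) = Rational(1521, 121) ≈ 12.570)
Function('W')(T, y) = Rational(1521, 121) (Function('W')(T, y) = Mul(1, Rational(1521, 121)) = Rational(1521, 121))
Pow(Add(Function('W')(Function('Z')(1, -2), -5), Function('F')(-5)), Rational(1, 2)) = Pow(Add(Rational(1521, 121), 7), Rational(1, 2)) = Pow(Rational(2368, 121), Rational(1, 2)) = Mul(Rational(8, 11), Pow(37, Rational(1, 2)))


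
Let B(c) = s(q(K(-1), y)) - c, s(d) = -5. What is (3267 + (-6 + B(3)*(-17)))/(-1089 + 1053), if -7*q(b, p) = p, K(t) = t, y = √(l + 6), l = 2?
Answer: -3397/36 ≈ -94.361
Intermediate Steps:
y = 2*√2 (y = √(2 + 6) = √8 = 2*√2 ≈ 2.8284)
q(b, p) = -p/7
B(c) = -5 - c
(3267 + (-6 + B(3)*(-17)))/(-1089 + 1053) = (3267 + (-6 + (-5 - 1*3)*(-17)))/(-1089 + 1053) = (3267 + (-6 + (-5 - 3)*(-17)))/(-36) = (3267 + (-6 - 8*(-17)))*(-1/36) = (3267 + (-6 + 136))*(-1/36) = (3267 + 130)*(-1/36) = 3397*(-1/36) = -3397/36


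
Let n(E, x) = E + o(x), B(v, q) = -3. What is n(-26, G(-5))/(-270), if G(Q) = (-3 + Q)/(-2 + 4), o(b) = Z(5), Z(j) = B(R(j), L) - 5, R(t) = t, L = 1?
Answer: 17/135 ≈ 0.12593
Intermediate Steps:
Z(j) = -8 (Z(j) = -3 - 5 = -8)
o(b) = -8
G(Q) = -3/2 + Q/2 (G(Q) = (-3 + Q)/2 = (-3 + Q)*(½) = -3/2 + Q/2)
n(E, x) = -8 + E (n(E, x) = E - 8 = -8 + E)
n(-26, G(-5))/(-270) = (-8 - 26)/(-270) = -34*(-1/270) = 17/135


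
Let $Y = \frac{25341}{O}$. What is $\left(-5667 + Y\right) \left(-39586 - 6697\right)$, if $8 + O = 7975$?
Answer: $\frac{67369606464}{257} \approx 2.6214 \cdot 10^{8}$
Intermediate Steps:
$O = 7967$ ($O = -8 + 7975 = 7967$)
$Y = \frac{25341}{7967} \approx 3.1807$
$\left(-5667 + Y\right) \left(-39586 - 6697\right) = \left(-5667 + \frac{25341}{7967}\right) \left(-39586 - 6697\right) = \left(- \frac{45123648}{7967}\right) \left(-46283\right) = \frac{67369606464}{257}$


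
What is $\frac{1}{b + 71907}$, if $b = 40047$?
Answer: $\frac{1}{111954} \approx 8.9322 \cdot 10^{-6}$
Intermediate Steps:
$\frac{1}{b + 71907} = \frac{1}{40047 + 71907} = \frac{1}{111954}$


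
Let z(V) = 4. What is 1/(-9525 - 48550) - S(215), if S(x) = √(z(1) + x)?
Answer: -1/58075 - √219 ≈ -14.799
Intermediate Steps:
S(x) = √(4 + x)
1/(-9525 - 48550) - S(215) = 1/(-9525 - 48550) - √(4 + 215) = 1/(-58075) - √219 = -1/58075 - √219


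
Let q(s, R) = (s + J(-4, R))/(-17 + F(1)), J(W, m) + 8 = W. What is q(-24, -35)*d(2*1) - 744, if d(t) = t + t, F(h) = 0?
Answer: -12504/17 ≈ -735.53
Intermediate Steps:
J(W, m) = -8 + W
q(s, R) = 12/17 - s/17 (q(s, R) = (s + (-8 - 4))/(-17 + 0) = (s - 12)/(-17) = (-12 + s)*(-1/17) = 12/17 - s/17)
d(t) = 2*t
q(-24, -35)*d(2*1) - 744 = (12/17 - 1/17*(-24))*(2*(2*1)) - 744 = (12/17 + 24/17)*(2*2) - 744 = (36/17)*4 - 744 = 144/17 - 744 = -12504/17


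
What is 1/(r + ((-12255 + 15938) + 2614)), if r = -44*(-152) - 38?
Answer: 1/12947 ≈ 7.7238e-5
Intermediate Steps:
r = 6650 (r = 6688 - 38 = 6650)
1/(r + ((-12255 + 15938) + 2614)) = 1/(6650 + ((-12255 + 15938) + 2614)) = 1/(6650 + (3683 + 2614)) = 1/(6650 + 6297) = 1/12947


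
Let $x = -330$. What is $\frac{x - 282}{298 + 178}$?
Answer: $- \frac{9}{7} \approx -1.2857$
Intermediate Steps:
$\frac{x - 282}{298 + 178} = \frac{-330 - 282}{298 + 178} = - \frac{612}{476} = \left(-612\right) \frac{1}{476} = - \frac{9}{7}$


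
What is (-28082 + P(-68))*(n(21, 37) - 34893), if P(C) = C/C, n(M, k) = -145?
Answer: 983902078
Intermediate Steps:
P(C) = 1
(-28082 + P(-68))*(n(21, 37) - 34893) = (-28082 + 1)*(-145 - 34893) = -28081*(-35038) = 983902078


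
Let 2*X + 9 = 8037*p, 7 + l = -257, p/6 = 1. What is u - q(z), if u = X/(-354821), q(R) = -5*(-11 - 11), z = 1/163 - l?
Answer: -78108833/709642 ≈ -110.07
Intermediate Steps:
p = 6 (p = 6*1 = 6)
l = -264 (l = -7 - 257 = -264)
z = 43033/163 (z = 1/163 - 1*(-264) = 1/163 + 264 = 43033/163 ≈ 264.01)
X = 48213/2 (X = -9/2 + (8037*6)/2 = -9/2 + (½)*48222 = -9/2 + 24111 = 48213/2 ≈ 24107.)
q(R) = 110 (q(R) = -5*(-22) = 110)
u = -48213/709642 (u = (48213/2)/(-354821) = (48213/2)*(-1/354821) = -48213/709642 ≈ -0.067940)
u - q(z) = -48213/709642 - 1*110 = -48213/709642 - 110 = -78108833/709642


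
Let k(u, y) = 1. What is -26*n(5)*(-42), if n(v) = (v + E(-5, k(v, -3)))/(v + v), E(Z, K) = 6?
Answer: 6006/5 ≈ 1201.2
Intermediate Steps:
n(v) = (6 + v)/(2*v) (n(v) = (v + 6)/(v + v) = (6 + v)/((2*v)) = (6 + v)*(1/(2*v)) = (6 + v)/(2*v))
-26*n(5)*(-42) = -13*(6 + 5)/5*(-42) = -13*11/5*(-42) = -26*11/10*(-42) = -143/5*(-42) = 6006/5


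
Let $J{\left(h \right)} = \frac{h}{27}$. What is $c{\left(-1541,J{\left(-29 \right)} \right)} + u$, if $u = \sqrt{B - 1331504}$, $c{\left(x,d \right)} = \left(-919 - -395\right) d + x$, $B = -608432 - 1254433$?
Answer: $- \frac{26411}{27} + i \sqrt{3194369} \approx -978.19 + 1787.3 i$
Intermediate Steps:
$J{\left(h \right)} = \frac{h}{27}$ ($J{\left(h \right)} = h \frac{1}{27} = \frac{h}{27}$)
$B = -1862865$
$c{\left(x,d \right)} = x - 524 d$ ($c{\left(x,d \right)} = \left(-919 + 395\right) d + x = - 524 d + x = x - 524 d$)
$u = i \sqrt{3194369}$ ($u = \sqrt{-1862865 - 1331504} = \sqrt{-3194369} = i \sqrt{3194369} \approx 1787.3 i$)
$c{\left(-1541,J{\left(-29 \right)} \right)} + u = \left(-1541 - 524 \cdot \frac{1}{27} \left(-29\right)\right) + i \sqrt{3194369} = \left(-1541 - - \frac{15196}{27}\right) + i \sqrt{3194369} = \left(-1541 + \frac{15196}{27}\right) + i \sqrt{3194369} = - \frac{26411}{27} + i \sqrt{3194369}$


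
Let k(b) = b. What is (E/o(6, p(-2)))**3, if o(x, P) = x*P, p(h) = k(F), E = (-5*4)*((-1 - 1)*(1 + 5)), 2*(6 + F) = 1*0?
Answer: -8000/27 ≈ -296.30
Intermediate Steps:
F = -6 (F = -6 + (1*0)/2 = -6 + (1/2)*0 = -6 + 0 = -6)
E = 240 (E = -(-40)*6 = -20*(-12) = 240)
p(h) = -6
o(x, P) = P*x
(E/o(6, p(-2)))**3 = (240/((-6*6)))**3 = (240/(-36))**3 = (240*(-1/36))**3 = (-20/3)**3 = -8000/27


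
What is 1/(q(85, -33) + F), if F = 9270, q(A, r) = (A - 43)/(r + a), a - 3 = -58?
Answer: 44/407859 ≈ 0.00010788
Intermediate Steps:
a = -55 (a = 3 - 58 = -55)
q(A, r) = (-43 + A)/(-55 + r) (q(A, r) = (A - 43)/(r - 55) = (-43 + A)/(-55 + r))
1/(q(85, -33) + F) = 1/((-43 + 85)/(-55 - 33) + 9270) = 1/(42/(-88) + 9270) = 1/(-1/88*42 + 9270) = 1/(-21/44 + 9270) = 1/(407859/44) = 44/407859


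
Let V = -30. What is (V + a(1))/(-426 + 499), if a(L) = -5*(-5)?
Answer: -5/73 ≈ -0.068493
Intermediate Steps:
a(L) = 25
(V + a(1))/(-426 + 499) = (-30 + 25)/(-426 + 499) = -5/73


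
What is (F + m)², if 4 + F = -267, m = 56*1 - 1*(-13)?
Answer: 40804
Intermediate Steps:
m = 69 (m = 56 + 13 = 69)
F = -271 (F = -4 - 267 = -271)
(F + m)² = (-271 + 69)² = (-202)² = 40804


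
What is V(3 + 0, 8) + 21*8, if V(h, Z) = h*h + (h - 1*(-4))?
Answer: 184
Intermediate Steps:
V(h, Z) = 4 + h + h² (V(h, Z) = h² + (h + 4) = h² + (4 + h) = 4 + h + h²)
V(3 + 0, 8) + 21*8 = (4 + (3 + 0) + (3 + 0)²) + 21*8 = (4 + 3 + 3²) + 168 = (4 + 3 + 9) + 168 = 16 + 168 = 184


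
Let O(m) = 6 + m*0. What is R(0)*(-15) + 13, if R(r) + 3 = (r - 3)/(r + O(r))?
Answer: 131/2 ≈ 65.500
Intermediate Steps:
O(m) = 6 (O(m) = 6 + 0 = 6)
R(r) = -3 + (-3 + r)/(6 + r) (R(r) = -3 + (r - 3)/(r + 6) = -3 + (-3 + r)/(6 + r))
R(0)*(-15) + 13 = ((-21 - 2*0)/(6 + 0))*(-15) + 13 = ((-21 + 0)/6)*(-15) + 13 = ((⅙)*(-21))*(-15) + 13 = -7/2*(-15) + 13 = 105/2 + 13 = 131/2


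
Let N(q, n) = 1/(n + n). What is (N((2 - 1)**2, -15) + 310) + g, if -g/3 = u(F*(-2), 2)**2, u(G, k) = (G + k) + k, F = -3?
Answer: 299/30 ≈ 9.9667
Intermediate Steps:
u(G, k) = G + 2*k
g = -300 (g = -3*(-3*(-2) + 2*2)**2 = -3*(6 + 4)**2 = -3*10**2 = -3*100 = -300)
N(q, n) = 1/(2*n)
(N((2 - 1)**2, -15) + 310) + g = ((1/2)/(-15) + 310) - 300 = ((1/2)*(-1/15) + 310) - 300 = (-1/30 + 310) - 300 = 9299/30 - 300 = 299/30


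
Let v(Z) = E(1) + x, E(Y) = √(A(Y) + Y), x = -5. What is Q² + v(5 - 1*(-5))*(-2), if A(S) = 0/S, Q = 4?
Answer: 24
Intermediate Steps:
A(S) = 0
E(Y) = √Y (E(Y) = √(0 + Y) = √Y)
v(Z) = -4 (v(Z) = √1 - 5 = 1 - 5 = -4)
Q² + v(5 - 1*(-5))*(-2) = 4² - 4*(-2) = 16 + 8 = 24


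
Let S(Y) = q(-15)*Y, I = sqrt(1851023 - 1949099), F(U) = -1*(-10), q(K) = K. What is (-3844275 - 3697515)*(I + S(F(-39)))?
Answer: 1131268500 - 15083580*I*sqrt(24519) ≈ 1.1313e+9 - 2.3619e+9*I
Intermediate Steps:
F(U) = 10
I = 2*I*sqrt(24519) (I = sqrt(-98076) = 2*I*sqrt(24519) ≈ 313.17*I)
S(Y) = -15*Y
(-3844275 - 3697515)*(I + S(F(-39))) = (-3844275 - 3697515)*(2*I*sqrt(24519) - 15*10) = -7541790*(2*I*sqrt(24519) - 150) = -7541790*(-150 + 2*I*sqrt(24519)) = 1131268500 - 15083580*I*sqrt(24519)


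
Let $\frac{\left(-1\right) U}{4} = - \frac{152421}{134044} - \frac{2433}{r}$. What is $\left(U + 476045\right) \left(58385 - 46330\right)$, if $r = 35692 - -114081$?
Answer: $\frac{26644934332996100}{4642963} \approx 5.7388 \cdot 10^{9}$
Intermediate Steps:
$r = 149773$ ($r = 35692 + 114081 = 149773$)
$U = \frac{21419685}{4642963}$ ($U = - 4 \left(- \frac{152421}{134044} - \frac{2433}{149773}\right) = - 4 \left(\left(-152421\right) \frac{1}{134044} - \frac{2433}{149773}\right) = - 4 \left(- \frac{141}{124} - \frac{2433}{149773}\right) = \left(-4\right) \left(- \frac{21419685}{18571852}\right) = \frac{21419685}{4642963} \approx 4.6134$)
$\left(U + 476045\right) \left(58385 - 46330\right) = \left(\frac{21419685}{4642963} + 476045\right) \left(58385 - 46330\right) = \frac{2210280741020}{4642963} \cdot 12055 = \frac{26644934332996100}{4642963}$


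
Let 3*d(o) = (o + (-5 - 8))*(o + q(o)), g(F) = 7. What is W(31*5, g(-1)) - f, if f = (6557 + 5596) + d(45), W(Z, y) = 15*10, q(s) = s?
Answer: -12963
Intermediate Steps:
d(o) = 2*o*(-13 + o)/3 (d(o) = ((o + (-5 - 8))*(o + o))/3 = ((o - 13)*(2*o))/3 = ((-13 + o)*(2*o))/3 = (2*o*(-13 + o))/3 = 2*o*(-13 + o)/3)
W(Z, y) = 150
f = 13113 (f = (6557 + 5596) + (⅔)*45*(-13 + 45) = 12153 + (⅔)*45*32 = 12153 + 960 = 13113)
W(31*5, g(-1)) - f = 150 - 1*13113 = 150 - 13113 = -12963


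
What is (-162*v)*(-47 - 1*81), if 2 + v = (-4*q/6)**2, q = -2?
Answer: -4608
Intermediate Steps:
v = -2/9 (v = -2 + (-(-8)/6)**2 = -2 + (-4*(-1/3))**2 = -2 + (4/3)**2 = -2 + 16/9 = -2/9 ≈ -0.22222)
(-162*v)*(-47 - 1*81) = (-162*(-2/9))*(-47 - 1*81) = 36*(-47 - 81) = 36*(-128) = -4608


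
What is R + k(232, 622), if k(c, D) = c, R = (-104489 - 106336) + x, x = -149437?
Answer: -360030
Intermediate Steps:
R = -360262 (R = (-104489 - 106336) - 149437 = -210825 - 149437 = -360262)
R + k(232, 622) = -360262 + 232 = -360030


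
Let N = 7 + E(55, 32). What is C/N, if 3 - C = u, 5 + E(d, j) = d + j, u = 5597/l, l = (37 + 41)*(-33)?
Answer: 13319/229086 ≈ 0.058140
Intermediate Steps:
l = -2574 (l = 78*(-33) = -2574)
u = -5597/2574 (u = 5597/(-2574) = 5597*(-1/2574) = -5597/2574 ≈ -2.1744)
E(d, j) = -5 + d + j (E(d, j) = -5 + (d + j) = -5 + d + j)
C = 13319/2574 (C = 3 - 1*(-5597/2574) = 3 + 5597/2574 = 13319/2574 ≈ 5.1744)
N = 89 (N = 7 + (-5 + 55 + 32) = 7 + 82 = 89)
C/N = (13319/2574)/89 = (13319/2574)*(1/89) = 13319/229086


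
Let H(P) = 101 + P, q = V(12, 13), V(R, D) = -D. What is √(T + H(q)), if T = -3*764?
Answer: 2*I*√551 ≈ 46.947*I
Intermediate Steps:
q = -13 (q = -1*13 = -13)
T = -2292
√(T + H(q)) = √(-2292 + (101 - 13)) = √(-2292 + 88) = √(-2204) = 2*I*√551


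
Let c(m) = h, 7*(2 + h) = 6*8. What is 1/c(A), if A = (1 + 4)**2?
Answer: 7/34 ≈ 0.20588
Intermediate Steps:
h = 34/7 (h = -2 + (6*8)/7 = -2 + (1/7)*48 = -2 + 48/7 = 34/7 ≈ 4.8571)
A = 25 (A = 5**2 = 25)
c(m) = 34/7
1/c(A) = 1/(34/7) = 7/34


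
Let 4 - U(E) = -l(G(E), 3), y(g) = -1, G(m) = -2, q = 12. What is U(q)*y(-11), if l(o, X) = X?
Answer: -7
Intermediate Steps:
U(E) = 7 (U(E) = 4 - (-1)*3 = 4 - 1*(-3) = 4 + 3 = 7)
U(q)*y(-11) = 7*(-1) = -7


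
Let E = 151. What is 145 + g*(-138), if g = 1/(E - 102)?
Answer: 6967/49 ≈ 142.18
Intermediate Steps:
g = 1/49 (g = 1/(151 - 102) = 1/49 ≈ 0.020408)
145 + g*(-138) = 145 + (1/49)*(-138) = 145 - 138/49 = 6967/49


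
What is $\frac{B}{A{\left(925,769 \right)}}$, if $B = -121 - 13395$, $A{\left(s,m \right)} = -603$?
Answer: $\frac{13516}{603} \approx 22.415$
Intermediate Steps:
$B = -13516$ ($B = -121 - 13395 = -13516$)
$\frac{B}{A{\left(925,769 \right)}} = - \frac{13516}{-603} = \left(-13516\right) \left(- \frac{1}{603}\right) = \frac{13516}{603}$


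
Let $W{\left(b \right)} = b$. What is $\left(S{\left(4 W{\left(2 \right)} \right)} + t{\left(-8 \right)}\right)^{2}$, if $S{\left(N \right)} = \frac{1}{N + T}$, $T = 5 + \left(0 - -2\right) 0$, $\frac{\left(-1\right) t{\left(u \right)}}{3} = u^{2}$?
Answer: $\frac{6225025}{169} \approx 36834.0$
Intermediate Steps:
$t{\left(u \right)} = - 3 u^{2}$
$T = 5$ ($T = 5 + \left(0 + 2\right) 0 = 5 + 2 \cdot 0 = 5 + 0 = 5$)
$S{\left(N \right)} = \frac{1}{5 + N}$ ($S{\left(N \right)} = \frac{1}{N + 5} = \frac{1}{5 + N}$)
$\left(S{\left(4 W{\left(2 \right)} \right)} + t{\left(-8 \right)}\right)^{2} = \left(\frac{1}{5 + 4 \cdot 2} - 3 \left(-8\right)^{2}\right)^{2} = \left(\frac{1}{5 + 8} - 192\right)^{2} = \left(\frac{1}{13} - 192\right)^{2} = \left(- \frac{2495}{13}\right)^{2} = \frac{6225025}{169}$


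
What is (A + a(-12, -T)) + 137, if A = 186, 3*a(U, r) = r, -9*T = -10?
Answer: 8711/27 ≈ 322.63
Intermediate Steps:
T = 10/9 (T = -⅑*(-10) = 10/9 ≈ 1.1111)
a(U, r) = r/3
(A + a(-12, -T)) + 137 = (186 + (-1*10/9)/3) + 137 = (186 + (⅓)*(-10/9)) + 137 = (186 - 10/27) + 137 = 5012/27 + 137 = 8711/27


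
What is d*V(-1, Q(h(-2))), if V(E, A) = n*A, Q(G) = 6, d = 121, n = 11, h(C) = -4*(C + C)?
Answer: 7986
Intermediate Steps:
h(C) = -8*C
V(E, A) = 11*A
d*V(-1, Q(h(-2))) = 121*(11*6) = 121*66 = 7986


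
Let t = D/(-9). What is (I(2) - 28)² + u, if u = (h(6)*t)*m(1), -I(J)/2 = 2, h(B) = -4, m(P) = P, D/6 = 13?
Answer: 3176/3 ≈ 1058.7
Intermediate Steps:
D = 78 (D = 6*13 = 78)
t = -26/3 (t = 78/(-9) = 78*(-⅑) = -26/3 ≈ -8.6667)
I(J) = -4 (I(J) = -2*2 = -4)
u = 104/3 (u = -4*(-26/3)*1 = (104/3)*1 = 104/3 ≈ 34.667)
(I(2) - 28)² + u = (-4 - 28)² + 104/3 = (-32)² + 104/3 = 1024 + 104/3 = 3176/3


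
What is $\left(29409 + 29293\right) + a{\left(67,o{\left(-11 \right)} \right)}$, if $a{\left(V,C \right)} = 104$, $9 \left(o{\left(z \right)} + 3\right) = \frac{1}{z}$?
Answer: $58806$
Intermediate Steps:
$o{\left(z \right)} = -3 + \frac{1}{9 z}$
$\left(29409 + 29293\right) + a{\left(67,o{\left(-11 \right)} \right)} = \left(29409 + 29293\right) + 104 = 58702 + 104 = 58806$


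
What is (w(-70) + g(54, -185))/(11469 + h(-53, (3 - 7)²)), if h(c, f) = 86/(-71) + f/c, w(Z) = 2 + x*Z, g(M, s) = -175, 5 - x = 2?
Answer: -1441229/43152153 ≈ -0.033399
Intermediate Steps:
x = 3 (x = 5 - 1*2 = 5 - 2 = 3)
w(Z) = 2 + 3*Z
h(c, f) = -86/71 + f/c (h(c, f) = 86*(-1/71) + f/c = -86/71 + f/c)
(w(-70) + g(54, -185))/(11469 + h(-53, (3 - 7)²)) = ((2 + 3*(-70)) - 175)/(11469 + (-86/71 + (3 - 7)²/(-53))) = ((2 - 210) - 175)/(11469 + (-86/71 + (-4)²*(-1/53))) = (-208 - 175)/(11469 + (-86/71 + 16*(-1/53))) = -383/(11469 + (-86/71 - 16/53)) = -383/(11469 - 5694/3763) = -383/43152153/3763 = -383*3763/43152153 = -1441229/43152153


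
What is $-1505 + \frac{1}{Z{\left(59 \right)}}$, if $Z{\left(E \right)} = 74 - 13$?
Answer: $- \frac{91804}{61} \approx -1505.0$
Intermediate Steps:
$Z{\left(E \right)} = 61$
$-1505 + \frac{1}{Z{\left(59 \right)}} = -1505 + \frac{1}{61} = - \frac{91804}{61}$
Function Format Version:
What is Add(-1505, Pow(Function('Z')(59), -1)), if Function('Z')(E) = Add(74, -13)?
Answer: Rational(-91804, 61) ≈ -1505.0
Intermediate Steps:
Function('Z')(E) = 61
Add(-1505, Pow(Function('Z')(59), -1)) = Add(-1505, Pow(61, -1)) = Add(-1505, Rational(1, 61)) = Rational(-91804, 61)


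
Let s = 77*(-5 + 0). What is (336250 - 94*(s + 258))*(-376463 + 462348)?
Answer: 29904126380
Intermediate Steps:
s = -385 (s = 77*(-5) = -385)
(336250 - 94*(s + 258))*(-376463 + 462348) = (336250 - 94*(-385 + 258))*(-376463 + 462348) = (336250 - 94*(-127))*85885 = (336250 + 11938)*85885 = 348188*85885 = 29904126380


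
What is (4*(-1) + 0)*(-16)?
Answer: 64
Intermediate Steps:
(4*(-1) + 0)*(-16) = (-4 + 0)*(-16) = -4*(-16) = 64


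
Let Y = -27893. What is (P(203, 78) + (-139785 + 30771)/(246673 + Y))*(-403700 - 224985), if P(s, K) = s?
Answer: -2785283650631/21878 ≈ -1.2731e+8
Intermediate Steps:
(P(203, 78) + (-139785 + 30771)/(246673 + Y))*(-403700 - 224985) = (203 + (-139785 + 30771)/(246673 - 27893))*(-403700 - 224985) = (203 - 109014/218780)*(-628685) = (203 - 109014*1/218780)*(-628685) = (203 - 54507/109390)*(-628685) = (22151663/109390)*(-628685) = -2785283650631/21878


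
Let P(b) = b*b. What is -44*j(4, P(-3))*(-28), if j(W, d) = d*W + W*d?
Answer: 88704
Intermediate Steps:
P(b) = b²
j(W, d) = 2*W*d (j(W, d) = W*d + W*d = 2*W*d)
-44*j(4, P(-3))*(-28) = -88*4*(-3)²*(-28) = -88*4*9*(-28) = -44*72*(-28) = -3168*(-28) = 88704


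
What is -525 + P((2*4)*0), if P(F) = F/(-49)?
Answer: -525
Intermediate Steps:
P(F) = -F/49
-525 + P((2*4)*0) = -525 - 2*4*0/49 = -525 - 8*0/49 = -525 - 1/49*0 = -525 + 0 = -525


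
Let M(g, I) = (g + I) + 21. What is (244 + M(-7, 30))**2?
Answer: 82944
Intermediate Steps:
M(g, I) = 21 + I + g (M(g, I) = (I + g) + 21 = 21 + I + g)
(244 + M(-7, 30))**2 = (244 + (21 + 30 - 7))**2 = (244 + 44)**2 = 288**2 = 82944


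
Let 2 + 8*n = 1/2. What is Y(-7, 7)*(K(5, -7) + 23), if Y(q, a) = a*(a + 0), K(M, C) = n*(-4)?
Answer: 4655/4 ≈ 1163.8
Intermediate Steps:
n = -3/16 (n = -¼ + (⅛)/2 = -¼ + (⅛)*(½) = -¼ + 1/16 = -3/16 ≈ -0.18750)
K(M, C) = ¾ (K(M, C) = -3/16*(-4) = ¾)
Y(q, a) = a² (Y(q, a) = a*a = a²)
Y(-7, 7)*(K(5, -7) + 23) = 7²*(¾ + 23) = 49*(95/4) = 4655/4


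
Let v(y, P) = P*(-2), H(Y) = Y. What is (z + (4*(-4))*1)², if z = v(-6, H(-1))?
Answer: 196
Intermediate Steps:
v(y, P) = -2*P
z = 2 (z = -2*(-1) = 2)
(z + (4*(-4))*1)² = (2 + (4*(-4))*1)² = (2 - 16*1)² = (2 - 16)² = (-14)² = 196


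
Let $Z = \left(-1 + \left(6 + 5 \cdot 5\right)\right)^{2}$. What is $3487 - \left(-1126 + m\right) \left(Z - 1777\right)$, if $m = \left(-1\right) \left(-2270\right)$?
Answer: $1006775$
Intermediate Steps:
$m = 2270$
$Z = 900$ ($Z = \left(-1 + \left(6 + 25\right)\right)^{2} = \left(-1 + 31\right)^{2} = 30^{2} = 900$)
$3487 - \left(-1126 + m\right) \left(Z - 1777\right) = 3487 - \left(-1126 + 2270\right) \left(900 - 1777\right) = 3487 - 1144 \left(-877\right) = 3487 - -1003288 = 3487 + 1003288 = 1006775$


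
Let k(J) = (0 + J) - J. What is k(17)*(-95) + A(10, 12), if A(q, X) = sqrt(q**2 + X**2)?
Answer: 2*sqrt(61) ≈ 15.620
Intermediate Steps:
A(q, X) = sqrt(X**2 + q**2)
k(J) = 0 (k(J) = J - J = 0)
k(17)*(-95) + A(10, 12) = 0*(-95) + sqrt(12**2 + 10**2) = 0 + sqrt(144 + 100) = 0 + sqrt(244) = 0 + 2*sqrt(61) = 2*sqrt(61)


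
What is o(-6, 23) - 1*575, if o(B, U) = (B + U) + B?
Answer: -564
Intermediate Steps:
o(B, U) = U + 2*B
o(-6, 23) - 1*575 = (23 + 2*(-6)) - 1*575 = (23 - 12) - 575 = 11 - 575 = -564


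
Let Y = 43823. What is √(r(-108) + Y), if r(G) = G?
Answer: √43715 ≈ 209.08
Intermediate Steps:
√(r(-108) + Y) = √(-108 + 43823) = √43715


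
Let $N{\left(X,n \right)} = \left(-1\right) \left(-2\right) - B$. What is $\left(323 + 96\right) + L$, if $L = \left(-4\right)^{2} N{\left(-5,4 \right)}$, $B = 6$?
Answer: $355$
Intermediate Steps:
$N{\left(X,n \right)} = -4$ ($N{\left(X,n \right)} = \left(-1\right) \left(-2\right) - 6 = 2 - 6 = -4$)
$L = -64$ ($L = \left(-4\right)^{2} \left(-4\right) = 16 \left(-4\right) = -64$)
$\left(323 + 96\right) + L = \left(323 + 96\right) - 64 = 419 - 64 = 355$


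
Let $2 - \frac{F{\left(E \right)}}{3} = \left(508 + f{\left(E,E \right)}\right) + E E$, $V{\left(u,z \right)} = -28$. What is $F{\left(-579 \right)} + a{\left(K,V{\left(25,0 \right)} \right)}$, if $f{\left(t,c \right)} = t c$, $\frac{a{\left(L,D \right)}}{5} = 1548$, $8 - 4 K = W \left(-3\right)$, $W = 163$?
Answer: $-2005224$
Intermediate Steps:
$K = \frac{497}{4}$ ($K = 2 - \frac{163 \left(-3\right)}{4} = 2 - - \frac{489}{4} = 2 + \frac{489}{4} = \frac{497}{4} \approx 124.25$)
$a{\left(L,D \right)} = 7740$ ($a{\left(L,D \right)} = 5 \cdot 1548 = 7740$)
$f{\left(t,c \right)} = c t$
$F{\left(E \right)} = -1518 - 6 E^{2}$ ($F{\left(E \right)} = 6 - 3 \left(\left(508 + E E\right) + E E\right) = 6 - 3 \left(\left(508 + E^{2}\right) + E^{2}\right) = 6 - 3 \left(508 + 2 E^{2}\right) = 6 - \left(1524 + 6 E^{2}\right) = -1518 - 6 E^{2}$)
$F{\left(-579 \right)} + a{\left(K,V{\left(25,0 \right)} \right)} = \left(-1518 - 6 \left(-579\right)^{2}\right) + 7740 = \left(-1518 - 2011446\right) + 7740 = -2012964 + 7740 = -2005224$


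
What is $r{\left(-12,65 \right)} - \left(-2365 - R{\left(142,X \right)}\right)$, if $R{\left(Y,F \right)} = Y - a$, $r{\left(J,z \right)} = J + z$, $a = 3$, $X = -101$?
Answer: $2557$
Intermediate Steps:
$R{\left(Y,F \right)} = -3 + Y$ ($R{\left(Y,F \right)} = Y - 3 = -3 + Y$)
$r{\left(-12,65 \right)} - \left(-2365 - R{\left(142,X \right)}\right) = \left(-12 + 65\right) - \left(-2365 - \left(-3 + 142\right)\right) = 53 - \left(-2365 - 139\right) = 53 - -2504 = 53 + 2504 = 2557$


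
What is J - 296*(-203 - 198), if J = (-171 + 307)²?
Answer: 137192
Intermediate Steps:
J = 18496 (J = 136² = 18496)
J - 296*(-203 - 198) = 18496 - 296*(-203 - 198) = 18496 - 296*(-401) = 18496 - 1*(-118696) = 18496 + 118696 = 137192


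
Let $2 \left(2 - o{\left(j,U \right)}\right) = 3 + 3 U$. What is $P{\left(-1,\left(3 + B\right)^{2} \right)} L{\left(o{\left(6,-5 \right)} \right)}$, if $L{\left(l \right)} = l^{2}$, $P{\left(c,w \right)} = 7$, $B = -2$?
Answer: $448$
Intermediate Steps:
$o{\left(j,U \right)} = \frac{1}{2} - \frac{3 U}{2}$ ($o{\left(j,U \right)} = 2 - \frac{3 + 3 U}{2} = 2 - \left(\frac{3}{2} + \frac{3 U}{2}\right) = \frac{1}{2} - \frac{3 U}{2}$)
$P{\left(-1,\left(3 + B\right)^{2} \right)} L{\left(o{\left(6,-5 \right)} \right)} = 7 \left(\frac{1}{2} - - \frac{15}{2}\right)^{2} = 7 \left(\frac{1}{2} + \frac{15}{2}\right)^{2} = 7 \cdot 8^{2} = 7 \cdot 64 = 448$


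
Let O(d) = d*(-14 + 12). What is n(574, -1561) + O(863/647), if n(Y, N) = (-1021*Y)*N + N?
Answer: 591894188525/647 ≈ 9.1483e+8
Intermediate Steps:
n(Y, N) = N - 1021*N*Y (n(Y, N) = -1021*N*Y + N = N - 1021*N*Y)
O(d) = -2*d (O(d) = d*(-2) = -2*d)
n(574, -1561) + O(863/647) = -1561*(1 - 1021*574) - 1726/647 = -1561*(1 - 586054) - 1726/647 = -1561*(-586053) - 2*863/647 = 914828733 - 1726/647 = 591894188525/647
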